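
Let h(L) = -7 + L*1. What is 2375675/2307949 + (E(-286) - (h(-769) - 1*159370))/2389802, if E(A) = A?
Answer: 3023170796745/2757770568049 ≈ 1.0962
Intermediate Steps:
h(L) = -7 + L
2375675/2307949 + (E(-286) - (h(-769) - 1*159370))/2389802 = 2375675/2307949 + (-286 - ((-7 - 769) - 1*159370))/2389802 = 2375675*(1/2307949) + (-286 - (-776 - 159370))*(1/2389802) = 2375675/2307949 + (-286 - 1*(-160146))*(1/2389802) = 2375675/2307949 + (-286 + 160146)*(1/2389802) = 2375675/2307949 + 159860*(1/2389802) = 2375675/2307949 + 79930/1194901 = 3023170796745/2757770568049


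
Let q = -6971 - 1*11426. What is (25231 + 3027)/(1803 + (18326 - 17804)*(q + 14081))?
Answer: -28258/2251149 ≈ -0.012553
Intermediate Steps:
q = -18397 (q = -6971 - 11426 = -18397)
(25231 + 3027)/(1803 + (18326 - 17804)*(q + 14081)) = (25231 + 3027)/(1803 + (18326 - 17804)*(-18397 + 14081)) = 28258/(1803 + 522*(-4316)) = 28258/(1803 - 2252952) = 28258/(-2251149) = 28258*(-1/2251149) = -28258/2251149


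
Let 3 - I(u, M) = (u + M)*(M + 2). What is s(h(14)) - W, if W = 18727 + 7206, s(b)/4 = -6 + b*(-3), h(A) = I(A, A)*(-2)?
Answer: -36637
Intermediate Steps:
I(u, M) = 3 - (2 + M)*(M + u) (I(u, M) = 3 - (u + M)*(M + 2) = 3 - (M + u)*(2 + M) = 3 - (2 + M)*(M + u))
h(A) = -6 + 4*A**2 + 8*A (h(A) = (3 - A**2 - 2*A - 2*A - A*A)*(-2) = (3 - A**2 - 2*A - 2*A - A**2)*(-2) = (3 - 4*A - 2*A**2)*(-2) = -6 + 4*A**2 + 8*A)
s(b) = -24 - 12*b (s(b) = 4*(-6 + b*(-3)) = 4*(-6 - 3*b) = -24 - 12*b)
W = 25933
s(h(14)) - W = (-24 - 12*(-6 + 4*14**2 + 8*14)) - 1*25933 = (-24 - 12*(-6 + 4*196 + 112)) - 25933 = (-24 - 12*(-6 + 784 + 112)) - 25933 = (-24 - 12*890) - 25933 = (-24 - 10680) - 25933 = -10704 - 25933 = -36637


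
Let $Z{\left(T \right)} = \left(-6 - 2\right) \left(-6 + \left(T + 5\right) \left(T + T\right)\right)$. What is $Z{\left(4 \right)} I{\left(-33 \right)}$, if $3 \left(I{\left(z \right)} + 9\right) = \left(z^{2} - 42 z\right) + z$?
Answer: $-425040$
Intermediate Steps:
$Z{\left(T \right)} = 48 - 16 T \left(5 + T\right)$ ($Z{\left(T \right)} = - 8 \left(-6 + \left(5 + T\right) 2 T\right) = - 8 \left(-6 + 2 T \left(5 + T\right)\right) = 48 - 16 T \left(5 + T\right)$)
$I{\left(z \right)} = -9 - \frac{41 z}{3} + \frac{z^{2}}{3}$ ($I{\left(z \right)} = -9 + \frac{\left(z^{2} - 42 z\right) + z}{3} = -9 + \frac{z^{2} - 41 z}{3} = -9 + \left(- \frac{41 z}{3} + \frac{z^{2}}{3}\right) = -9 - \frac{41 z}{3} + \frac{z^{2}}{3}$)
$Z{\left(4 \right)} I{\left(-33 \right)} = \left(48 - 320 - 16 \cdot 4^{2}\right) \left(-9 - -451 + \frac{\left(-33\right)^{2}}{3}\right) = \left(48 - 320 - 256\right) \left(-9 + 451 + \frac{1}{3} \cdot 1089\right) = \left(48 - 320 - 256\right) \left(-9 + 451 + 363\right) = \left(-528\right) 805 = -425040$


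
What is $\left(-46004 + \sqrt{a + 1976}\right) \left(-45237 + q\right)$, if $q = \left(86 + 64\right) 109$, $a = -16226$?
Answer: $1328917548 - 144435 i \sqrt{570} \approx 1.3289 \cdot 10^{9} - 3.4483 \cdot 10^{6} i$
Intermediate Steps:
$q = 16350$ ($q = 150 \cdot 109 = 16350$)
$\left(-46004 + \sqrt{a + 1976}\right) \left(-45237 + q\right) = \left(-46004 + \sqrt{-16226 + 1976}\right) \left(-45237 + 16350\right) = \left(-46004 + \sqrt{-14250}\right) \left(-28887\right) = \left(-46004 + 5 i \sqrt{570}\right) \left(-28887\right) = 1328917548 - 144435 i \sqrt{570}$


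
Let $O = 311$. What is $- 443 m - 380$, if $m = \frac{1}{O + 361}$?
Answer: $- \frac{255803}{672} \approx -380.66$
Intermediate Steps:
$m = \frac{1}{672}$ ($m = \frac{1}{311 + 361} = \frac{1}{672} \approx 0.0014881$)
$- 443 m - 380 = \left(-443\right) \frac{1}{672} - 380 = - \frac{443}{672} - 380 = - \frac{255803}{672}$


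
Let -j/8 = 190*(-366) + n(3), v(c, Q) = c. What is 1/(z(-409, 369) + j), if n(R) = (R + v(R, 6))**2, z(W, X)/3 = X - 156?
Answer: 1/556671 ≈ 1.7964e-6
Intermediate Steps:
z(W, X) = -468 + 3*X (z(W, X) = 3*(X - 156) = 3*(-156 + X) = -468 + 3*X)
n(R) = 4*R**2 (n(R) = (R + R)**2 = (2*R)**2 = 4*R**2)
j = 556032 (j = -8*(190*(-366) + 4*3**2) = -8*(-69540 + 4*9) = -8*(-69540 + 36) = -8*(-69504) = 556032)
1/(z(-409, 369) + j) = 1/((-468 + 3*369) + 556032) = 1/((-468 + 1107) + 556032) = 1/(639 + 556032) = 1/556671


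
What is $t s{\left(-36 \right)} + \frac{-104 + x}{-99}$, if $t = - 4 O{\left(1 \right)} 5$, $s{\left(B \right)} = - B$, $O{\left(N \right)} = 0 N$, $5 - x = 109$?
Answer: $\frac{208}{99} \approx 2.101$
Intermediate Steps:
$x = -104$ ($x = 5 - 109 = -104$)
$O{\left(N \right)} = 0$
$t = 0$ ($t = \left(-4\right) 0 \cdot 5 = 0 \cdot 5 = 0$)
$t s{\left(-36 \right)} + \frac{-104 + x}{-99} = 0 \left(\left(-1\right) \left(-36\right)\right) + \frac{-104 - 104}{-99} = 0 \cdot 36 - - \frac{208}{99} = 0 + \frac{208}{99} = \frac{208}{99}$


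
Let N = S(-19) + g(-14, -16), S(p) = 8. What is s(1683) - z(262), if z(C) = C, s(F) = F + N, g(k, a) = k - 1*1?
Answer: 1414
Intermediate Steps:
g(k, a) = -1 + k (g(k, a) = k - 1 = -1 + k)
N = -7 (N = 8 + (-1 - 14) = 8 - 15 = -7)
s(F) = -7 + F (s(F) = F - 7 = -7 + F)
s(1683) - z(262) = (-7 + 1683) - 1*262 = 1676 - 262 = 1414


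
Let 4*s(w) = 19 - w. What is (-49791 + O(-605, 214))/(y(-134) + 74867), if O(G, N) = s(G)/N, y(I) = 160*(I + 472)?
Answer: -5327559/13797329 ≈ -0.38613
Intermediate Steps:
s(w) = 19/4 - w/4 (s(w) = (19 - w)/4 = 19/4 - w/4)
y(I) = 75520 + 160*I (y(I) = 160*(472 + I) = 75520 + 160*I)
O(G, N) = (19/4 - G/4)/N
(-49791 + O(-605, 214))/(y(-134) + 74867) = (-49791 + (¼)*(19 - 1*(-605))/214)/((75520 + 160*(-134)) + 74867) = (-49791 + (¼)*(1/214)*(19 + 605))/((75520 - 21440) + 74867) = (-49791 + (¼)*(1/214)*624)/(54080 + 74867) = (-49791 + 78/107)/128947 = -5327559/107*1/128947 = -5327559/13797329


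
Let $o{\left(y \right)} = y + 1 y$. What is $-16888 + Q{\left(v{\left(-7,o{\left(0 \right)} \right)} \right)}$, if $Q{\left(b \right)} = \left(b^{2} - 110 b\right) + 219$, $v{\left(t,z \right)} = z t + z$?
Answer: $-16669$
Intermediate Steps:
$o{\left(y \right)} = 2 y$ ($o{\left(y \right)} = y + y = 2 y$)
$v{\left(t,z \right)} = z + t z$ ($v{\left(t,z \right)} = t z + z = z + t z$)
$Q{\left(b \right)} = 219 + b^{2} - 110 b$
$-16888 + Q{\left(v{\left(-7,o{\left(0 \right)} \right)} \right)} = -16888 + \left(219 + \left(2 \cdot 0 \left(1 - 7\right)\right)^{2} - 110 \cdot 2 \cdot 0 \left(1 - 7\right)\right) = -16888 + \left(219 + \left(0 \left(-6\right)\right)^{2} - 110 \cdot 0 \left(-6\right)\right) = -16888 + \left(219 + 0^{2} - 0\right) = -16888 + \left(219 + 0 + 0\right) = -16888 + 219 = -16669$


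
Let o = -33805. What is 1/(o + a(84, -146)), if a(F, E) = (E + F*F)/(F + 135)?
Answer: -219/7396385 ≈ -2.9609e-5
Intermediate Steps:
a(F, E) = (E + F²)/(135 + F)
1/(o + a(84, -146)) = 1/(-33805 + (-146 + 84²)/(135 + 84)) = 1/(-33805 + (-146 + 7056)/219) = 1/(-33805 + (1/219)*6910) = 1/(-33805 + 6910/219) = 1/(-7396385/219) = -219/7396385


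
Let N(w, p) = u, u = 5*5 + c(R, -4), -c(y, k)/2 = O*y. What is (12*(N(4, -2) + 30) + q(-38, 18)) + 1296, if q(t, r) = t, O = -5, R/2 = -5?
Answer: 718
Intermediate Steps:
R = -10 (R = 2*(-5) = -10)
c(y, k) = 10*y (c(y, k) = -(-10)*y = 10*y)
u = -75 (u = 5*5 + 10*(-10) = 25 - 100 = -75)
N(w, p) = -75
(12*(N(4, -2) + 30) + q(-38, 18)) + 1296 = (12*(-75 + 30) - 38) + 1296 = (12*(-45) - 38) + 1296 = (-540 - 38) + 1296 = -578 + 1296 = 718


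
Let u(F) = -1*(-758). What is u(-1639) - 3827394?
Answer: -3826636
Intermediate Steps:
u(F) = 758
u(-1639) - 3827394 = 758 - 3827394 = -3826636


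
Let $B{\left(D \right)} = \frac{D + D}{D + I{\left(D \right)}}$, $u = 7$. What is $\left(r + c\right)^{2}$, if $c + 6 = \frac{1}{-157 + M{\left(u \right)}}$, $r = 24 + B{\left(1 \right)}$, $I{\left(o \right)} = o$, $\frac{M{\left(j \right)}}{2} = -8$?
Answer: $\frac{10797796}{29929} \approx 360.78$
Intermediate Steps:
$M{\left(j \right)} = -16$ ($M{\left(j \right)} = 2 \left(-8\right) = -16$)
$B{\left(D \right)} = 1$ ($B{\left(D \right)} = \frac{D + D}{D + D} = \frac{2 D}{2 D} = 2 D \frac{1}{2 D} = 1$)
$r = 25$ ($r = 24 + 1 = 25$)
$c = - \frac{1039}{173}$ ($c = -6 + \frac{1}{-157 - 16} = -6 + \frac{1}{-173} = -6 - \frac{1}{173} = - \frac{1039}{173} \approx -6.0058$)
$\left(r + c\right)^{2} = \left(25 - \frac{1039}{173}\right)^{2} = \left(\frac{3286}{173}\right)^{2} = \frac{10797796}{29929}$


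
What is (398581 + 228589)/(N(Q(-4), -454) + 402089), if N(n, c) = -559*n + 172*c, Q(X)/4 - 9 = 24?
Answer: 627170/250213 ≈ 2.5065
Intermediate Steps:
Q(X) = 132 (Q(X) = 36 + 4*24 = 36 + 96 = 132)
(398581 + 228589)/(N(Q(-4), -454) + 402089) = (398581 + 228589)/((-559*132 + 172*(-454)) + 402089) = 627170/((-73788 - 78088) + 402089) = 627170/(-151876 + 402089) = 627170/250213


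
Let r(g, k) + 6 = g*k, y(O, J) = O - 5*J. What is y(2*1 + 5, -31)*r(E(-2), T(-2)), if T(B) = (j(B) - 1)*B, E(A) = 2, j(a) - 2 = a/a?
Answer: -2268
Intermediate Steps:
j(a) = 3 (j(a) = 2 + a/a = 2 + 1 = 3)
T(B) = 2*B (T(B) = (3 - 1)*B = 2*B)
r(g, k) = -6 + g*k
y(2*1 + 5, -31)*r(E(-2), T(-2)) = ((2*1 + 5) - 5*(-31))*(-6 + 2*(2*(-2))) = ((2 + 5) + 155)*(-6 + 2*(-4)) = (7 + 155)*(-6 - 8) = 162*(-14) = -2268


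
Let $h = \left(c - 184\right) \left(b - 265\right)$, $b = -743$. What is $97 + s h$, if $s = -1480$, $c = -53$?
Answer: $-353565983$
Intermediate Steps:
$h = 238896$ ($h = \left(-53 - 184\right) \left(-743 - 265\right) = \left(-237\right) \left(-1008\right) = 238896$)
$97 + s h = 97 - 353566080 = -353565983$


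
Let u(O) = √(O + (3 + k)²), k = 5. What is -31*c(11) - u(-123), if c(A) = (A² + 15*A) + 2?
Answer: -8928 - I*√59 ≈ -8928.0 - 7.6811*I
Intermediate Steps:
c(A) = 2 + A² + 15*A
u(O) = √(64 + O) (u(O) = √(O + (3 + 5)²) = √(O + 8²) = √(O + 64) = √(64 + O))
-31*c(11) - u(-123) = -31*(2 + 11² + 15*11) - √(64 - 123) = -31*(2 + 121 + 165) - √(-59) = -31*288 - I*√59 = -8928 - I*√59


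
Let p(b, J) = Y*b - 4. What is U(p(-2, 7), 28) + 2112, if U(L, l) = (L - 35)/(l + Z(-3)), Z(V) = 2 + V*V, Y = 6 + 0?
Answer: 27439/13 ≈ 2110.7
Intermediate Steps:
Y = 6
Z(V) = 2 + V²
p(b, J) = -4 + 6*b (p(b, J) = 6*b - 4 = -4 + 6*b)
U(L, l) = (-35 + L)/(11 + l) (U(L, l) = (L - 35)/(l + (2 + (-3)²)) = (-35 + L)/(l + (2 + 9)) = (-35 + L)/(l + 11) = (-35 + L)/(11 + l))
U(p(-2, 7), 28) + 2112 = (-35 + (-4 + 6*(-2)))/(11 + 28) + 2112 = (-35 + (-4 - 12))/39 + 2112 = (-35 - 16)/39 + 2112 = (1/39)*(-51) + 2112 = -17/13 + 2112 = 27439/13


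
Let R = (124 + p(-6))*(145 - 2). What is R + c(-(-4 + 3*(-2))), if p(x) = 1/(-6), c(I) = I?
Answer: 106309/6 ≈ 17718.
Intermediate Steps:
p(x) = -⅙
R = 106249/6 (R = (124 - ⅙)*(145 - 2) = (743/6)*143 = 106249/6 ≈ 17708.)
R + c(-(-4 + 3*(-2))) = 106249/6 - (-4 + 3*(-2)) = 106249/6 - (-4 - 6) = 106249/6 - 1*(-10) = 106249/6 + 10 = 106309/6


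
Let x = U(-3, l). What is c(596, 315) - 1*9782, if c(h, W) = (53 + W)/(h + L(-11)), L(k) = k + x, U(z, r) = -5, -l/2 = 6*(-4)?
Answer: -1418298/145 ≈ -9781.4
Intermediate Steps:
l = 48 (l = -12*(-4) = -2*(-24) = 48)
x = -5
L(k) = -5 + k (L(k) = k - 5 = -5 + k)
c(h, W) = (53 + W)/(-16 + h) (c(h, W) = (53 + W)/(h + (-5 - 11)) = (53 + W)/(h - 16) = (53 + W)/(-16 + h))
c(596, 315) - 1*9782 = (53 + 315)/(-16 + 596) - 1*9782 = 368/580 - 9782 = (1/580)*368 - 9782 = 92/145 - 9782 = -1418298/145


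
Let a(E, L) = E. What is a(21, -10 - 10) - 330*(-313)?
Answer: 103311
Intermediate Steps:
a(21, -10 - 10) - 330*(-313) = 21 - 330*(-313) = 21 + 103290 = 103311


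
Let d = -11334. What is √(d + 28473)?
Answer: √17139 ≈ 130.92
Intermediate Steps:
√(d + 28473) = √(-11334 + 28473) = √17139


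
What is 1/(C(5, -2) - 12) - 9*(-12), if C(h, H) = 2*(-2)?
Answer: 1727/16 ≈ 107.94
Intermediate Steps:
C(h, H) = -4
1/(C(5, -2) - 12) - 9*(-12) = 1/(-4 - 12) - 9*(-12) = 1/(-16) + 108 = -1/16 + 108 = 1727/16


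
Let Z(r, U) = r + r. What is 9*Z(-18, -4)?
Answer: -324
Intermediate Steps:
Z(r, U) = 2*r
9*Z(-18, -4) = 9*(2*(-18)) = 9*(-36) = -324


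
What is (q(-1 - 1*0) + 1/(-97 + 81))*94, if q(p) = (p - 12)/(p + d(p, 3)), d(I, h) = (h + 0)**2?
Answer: -1269/8 ≈ -158.63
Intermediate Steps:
d(I, h) = h**2
q(p) = (-12 + p)/(9 + p) (q(p) = (p - 12)/(p + 3**2) = (-12 + p)/(p + 9) = (-12 + p)/(9 + p))
(q(-1 - 1*0) + 1/(-97 + 81))*94 = ((-12 + (-1 - 1*0))/(9 + (-1 - 1*0)) + 1/(-97 + 81))*94 = ((-12 + (-1 + 0))/(9 + (-1 + 0)) + 1/(-16))*94 = ((-12 - 1)/(9 - 1) - 1/16)*94 = (-13/8 - 1/16)*94 = -27/16*94 = -1269/8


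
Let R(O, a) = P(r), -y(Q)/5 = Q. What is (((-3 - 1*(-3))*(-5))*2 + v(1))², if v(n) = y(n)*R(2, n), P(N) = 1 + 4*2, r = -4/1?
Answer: 2025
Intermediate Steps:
y(Q) = -5*Q
r = -4 (r = -4*1 = -4)
P(N) = 9 (P(N) = 1 + 8 = 9)
R(O, a) = 9
v(n) = -45*n (v(n) = -5*n*9 = -45*n)
(((-3 - 1*(-3))*(-5))*2 + v(1))² = (((-3 - 1*(-3))*(-5))*2 - 45*1)² = (((-3 + 3)*(-5))*2 - 45)² = ((0*(-5))*2 - 45)² = (0*2 - 45)² = (0 - 45)² = (-45)² = 2025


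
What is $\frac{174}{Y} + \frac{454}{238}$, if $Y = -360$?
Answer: $\frac{10169}{7140} \approx 1.4242$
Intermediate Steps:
$\frac{174}{Y} + \frac{454}{238} = \frac{174}{-360} + \frac{454}{238} = 174 \left(- \frac{1}{360}\right) + 454 \cdot \frac{1}{238} = - \frac{29}{60} + \frac{227}{119} = \frac{10169}{7140}$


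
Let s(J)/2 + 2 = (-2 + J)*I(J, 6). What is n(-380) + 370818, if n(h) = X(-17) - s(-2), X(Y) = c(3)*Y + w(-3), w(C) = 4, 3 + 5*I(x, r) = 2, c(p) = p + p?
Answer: 1853612/5 ≈ 3.7072e+5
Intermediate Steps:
c(p) = 2*p
I(x, r) = -1/5 (I(x, r) = -3/5 + (1/5)*2 = -3/5 + 2/5 = -1/5)
X(Y) = 4 + 6*Y (X(Y) = (2*3)*Y + 4 = 6*Y + 4 = 4 + 6*Y)
s(J) = -16/5 - 2*J/5 (s(J) = -4 + 2*((-2 + J)*(-1/5)) = -4 + 2*(2/5 - J/5) = -4 + (4/5 - 2*J/5) = -16/5 - 2*J/5)
n(h) = -478/5 (n(h) = (4 + 6*(-17)) - (-16/5 - 2/5*(-2)) = (4 - 102) - (-16/5 + 4/5) = -98 - 1*(-12/5) = -98 + 12/5 = -478/5)
n(-380) + 370818 = -478/5 + 370818 = 1853612/5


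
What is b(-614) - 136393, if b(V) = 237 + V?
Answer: -136770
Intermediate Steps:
b(-614) - 136393 = (237 - 614) - 136393 = -377 - 136393 = -136770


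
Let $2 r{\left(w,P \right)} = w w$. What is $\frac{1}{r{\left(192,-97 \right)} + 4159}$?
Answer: $\frac{1}{22591} \approx 4.4265 \cdot 10^{-5}$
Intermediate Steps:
$r{\left(w,P \right)} = \frac{w^{2}}{2}$ ($r{\left(w,P \right)} = \frac{w w}{2} = \frac{w^{2}}{2}$)
$\frac{1}{r{\left(192,-97 \right)} + 4159} = \frac{1}{\frac{192^{2}}{2} + 4159} = \frac{1}{\frac{1}{2} \cdot 36864 + 4159} = \frac{1}{18432 + 4159} = \frac{1}{22591}$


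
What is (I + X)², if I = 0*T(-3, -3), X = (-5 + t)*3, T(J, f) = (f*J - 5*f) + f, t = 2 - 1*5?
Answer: 576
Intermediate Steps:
t = -3 (t = 2 - 5 = -3)
T(J, f) = -4*f + J*f (T(J, f) = (J*f - 5*f) + f = (-5*f + J*f) + f = -4*f + J*f)
X = -24 (X = (-5 - 3)*3 = -8*3 = -24)
I = 0 (I = 0*(-3*(-4 - 3)) = 0*(-3*(-7)) = 0*21 = 0)
(I + X)² = (0 - 24)² = (-24)² = 576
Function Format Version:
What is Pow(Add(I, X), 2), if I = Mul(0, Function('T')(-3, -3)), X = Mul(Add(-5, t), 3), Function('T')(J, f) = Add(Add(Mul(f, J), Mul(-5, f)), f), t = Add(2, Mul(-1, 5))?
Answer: 576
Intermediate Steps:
t = -3 (t = Add(2, -5) = -3)
Function('T')(J, f) = Add(Mul(-4, f), Mul(J, f)) (Function('T')(J, f) = Add(Add(Mul(J, f), Mul(-5, f)), f) = Add(Add(Mul(-5, f), Mul(J, f)), f) = Add(Mul(-4, f), Mul(J, f)))
X = -24 (X = Mul(Add(-5, -3), 3) = Mul(-8, 3) = -24)
I = 0 (I = Mul(0, Mul(-3, Add(-4, -3))) = Mul(0, Mul(-3, -7)) = Mul(0, 21) = 0)
Pow(Add(I, X), 2) = Pow(Add(0, -24), 2) = Pow(-24, 2) = 576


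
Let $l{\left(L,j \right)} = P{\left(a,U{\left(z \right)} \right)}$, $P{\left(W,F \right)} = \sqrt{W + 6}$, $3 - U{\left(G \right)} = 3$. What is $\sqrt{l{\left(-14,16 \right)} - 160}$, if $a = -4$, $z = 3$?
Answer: $\sqrt{-160 + \sqrt{2}} \approx 12.593 i$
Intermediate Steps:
$U{\left(G \right)} = 0$ ($U{\left(G \right)} = 3 - 3 = 0$)
$P{\left(W,F \right)} = \sqrt{6 + W}$
$l{\left(L,j \right)} = \sqrt{2}$ ($l{\left(L,j \right)} = \sqrt{6 - 4} = \sqrt{2}$)
$\sqrt{l{\left(-14,16 \right)} - 160} = \sqrt{\sqrt{2} - 160} = \sqrt{-160 + \sqrt{2}}$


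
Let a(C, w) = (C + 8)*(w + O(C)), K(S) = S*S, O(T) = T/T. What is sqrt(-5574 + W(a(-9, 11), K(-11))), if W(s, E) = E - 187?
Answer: 2*I*sqrt(1410) ≈ 75.1*I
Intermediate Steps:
O(T) = 1
K(S) = S**2
a(C, w) = (1 + w)*(8 + C) (a(C, w) = (C + 8)*(w + 1) = (8 + C)*(1 + w) = (1 + w)*(8 + C))
W(s, E) = -187 + E
sqrt(-5574 + W(a(-9, 11), K(-11))) = sqrt(-5574 + (-187 + (-11)**2)) = sqrt(-5574 + (-187 + 121)) = sqrt(-5574 - 66) = sqrt(-5640) = 2*I*sqrt(1410)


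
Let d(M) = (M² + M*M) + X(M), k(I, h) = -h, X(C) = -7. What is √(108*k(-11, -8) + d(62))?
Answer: √8545 ≈ 92.439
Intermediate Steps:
d(M) = -7 + 2*M² (d(M) = (M² + M*M) - 7 = (M² + M²) - 7 = 2*M² - 7 = -7 + 2*M²)
√(108*k(-11, -8) + d(62)) = √(108*(-1*(-8)) + (-7 + 2*62²)) = √(108*8 + (-7 + 2*3844)) = √(864 + (-7 + 7688)) = √(864 + 7681) = √8545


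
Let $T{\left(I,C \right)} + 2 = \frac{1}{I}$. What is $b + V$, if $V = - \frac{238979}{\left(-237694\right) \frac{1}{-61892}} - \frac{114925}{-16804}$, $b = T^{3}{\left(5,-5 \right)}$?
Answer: $- \frac{15533878981568877}{249638123500} \approx -62226.0$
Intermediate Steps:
$T{\left(I,C \right)} = -2 + \frac{1}{I}$
$b = - \frac{729}{125}$ ($b = \left(-2 + \frac{1}{5}\right)^{3} = \left(- \frac{9}{5}\right)^{3} = - \frac{729}{125} \approx -5.832$)
$V = - \frac{124259384736261}{1997104988}$ ($V = - \frac{238979}{\left(-237694\right) \left(- \frac{1}{61892}\right)} - - \frac{114925}{16804} = - \frac{238979}{\frac{118847}{30946}} + \frac{114925}{16804} = \left(-238979\right) \frac{30946}{118847} + \frac{114925}{16804} = - \frac{7395444134}{118847} + \frac{114925}{16804} = - \frac{124259384736261}{1997104988} \approx -62220.0$)
$b + V = - \frac{729}{125} - \frac{124259384736261}{1997104988} = - \frac{15533878981568877}{249638123500}$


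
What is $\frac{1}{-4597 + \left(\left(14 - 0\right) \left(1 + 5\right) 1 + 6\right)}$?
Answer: $- \frac{1}{4507} \approx -0.00022188$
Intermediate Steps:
$\frac{1}{-4597 + \left(\left(14 - 0\right) \left(1 + 5\right) 1 + 6\right)} = \frac{1}{-4597 + \left(\left(14 + 0\right) 6 \cdot 1 + 6\right)} = \frac{1}{-4597 + \left(14 \cdot 6 + 6\right)} = \frac{1}{-4597 + \left(84 + 6\right)} = \frac{1}{-4597 + 90} = \frac{1}{-4507} = - \frac{1}{4507}$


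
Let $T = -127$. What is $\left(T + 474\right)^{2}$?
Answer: $120409$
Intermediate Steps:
$\left(T + 474\right)^{2} = \left(-127 + 474\right)^{2} = 347^{2} = 120409$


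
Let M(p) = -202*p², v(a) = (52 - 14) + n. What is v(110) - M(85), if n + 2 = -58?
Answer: 1459428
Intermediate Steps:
n = -60 (n = -2 - 58 = -60)
v(a) = -22 (v(a) = (52 - 14) - 60 = 38 - 60 = -22)
v(110) - M(85) = -22 - (-202)*85² = -22 - (-202)*7225 = -22 - 1*(-1459450) = -22 + 1459450 = 1459428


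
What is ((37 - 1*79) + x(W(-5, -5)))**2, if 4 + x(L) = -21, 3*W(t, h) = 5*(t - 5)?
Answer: 4489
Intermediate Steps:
W(t, h) = -25/3 + 5*t/3 (W(t, h) = (5*(t - 5))/3 = (5*(-5 + t))/3 = (-25 + 5*t)/3 = -25/3 + 5*t/3)
x(L) = -25 (x(L) = -4 - 21 = -25)
((37 - 1*79) + x(W(-5, -5)))**2 = ((37 - 1*79) - 25)**2 = ((37 - 79) - 25)**2 = (-42 - 25)**2 = (-67)**2 = 4489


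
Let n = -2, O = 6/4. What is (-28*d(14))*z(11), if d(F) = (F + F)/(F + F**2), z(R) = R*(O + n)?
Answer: 308/15 ≈ 20.533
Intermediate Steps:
O = 3/2 (O = 6*(1/4) = 3/2 ≈ 1.5000)
z(R) = -R/2 (z(R) = R*(3/2 - 2) = R*(-1/2) = -R/2)
d(F) = 2*F/(F + F**2) (d(F) = (2*F)/(F + F**2) = 2*F/(F + F**2))
(-28*d(14))*z(11) = (-56/(1 + 14))*(-1/2*11) = -56/15*(-11/2) = 308/15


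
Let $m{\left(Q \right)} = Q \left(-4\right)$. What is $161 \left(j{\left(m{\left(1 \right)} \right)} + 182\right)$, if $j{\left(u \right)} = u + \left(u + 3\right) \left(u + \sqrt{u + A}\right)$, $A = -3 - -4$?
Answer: $29302 - 161 i \sqrt{3} \approx 29302.0 - 278.86 i$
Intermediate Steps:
$A = 1$ ($A = -3 + 4 = 1$)
$m{\left(Q \right)} = - 4 Q$
$j{\left(u \right)} = u + \left(3 + u\right) \left(u + \sqrt{1 + u}\right)$ ($j{\left(u \right)} = u + \left(u + 3\right) \left(u + \sqrt{u + 1}\right) = u + \left(3 + u\right) \left(u + \sqrt{1 + u}\right)$)
$161 \left(j{\left(m{\left(1 \right)} \right)} + 182\right) = 161 \left(\left(\left(\left(-4\right) 1\right)^{2} + 3 \sqrt{1 - 4} + 4 \left(\left(-4\right) 1\right) + \left(-4\right) 1 \sqrt{1 - 4}\right) + 182\right) = 161 \left(\left(\left(-4\right)^{2} + 3 \sqrt{1 - 4} + 4 \left(-4\right) - 4 \sqrt{1 - 4}\right) + 182\right) = 161 \left(\left(16 + 3 \sqrt{-3} - 16 - 4 \sqrt{-3}\right) + 182\right) = 161 \left(\left(16 + 3 i \sqrt{3} - 16 - 4 i \sqrt{3}\right) + 182\right) = 161 \left(- i \sqrt{3} + 182\right) = 161 \left(182 - i \sqrt{3}\right) = 29302 - 161 i \sqrt{3}$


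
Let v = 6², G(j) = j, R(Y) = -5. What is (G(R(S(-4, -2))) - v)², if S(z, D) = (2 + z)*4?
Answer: 1681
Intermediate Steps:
S(z, D) = 8 + 4*z
v = 36
(G(R(S(-4, -2))) - v)² = (-5 - 1*36)² = (-5 - 36)² = (-41)² = 1681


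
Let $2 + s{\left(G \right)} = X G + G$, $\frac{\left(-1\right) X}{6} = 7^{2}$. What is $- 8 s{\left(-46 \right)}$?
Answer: $-107808$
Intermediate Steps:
$X = -294$ ($X = - 6 \cdot 7^{2} = \left(-6\right) 49 = -294$)
$s{\left(G \right)} = -2 - 293 G$ ($s{\left(G \right)} = -2 + \left(- 294 G + G\right) = -2 - 293 G$)
$- 8 s{\left(-46 \right)} = - 8 \left(-2 - -13478\right) = - 8 \left(-2 + 13478\right) = \left(-8\right) 13476 = -107808$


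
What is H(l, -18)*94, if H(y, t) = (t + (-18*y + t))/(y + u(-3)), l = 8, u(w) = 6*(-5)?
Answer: 8460/11 ≈ 769.09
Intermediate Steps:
u(w) = -30
H(y, t) = (-18*y + 2*t)/(-30 + y) (H(y, t) = (t + (-18*y + t))/(y - 30) = (t + (t - 18*y))/(-30 + y) = (-18*y + 2*t)/(-30 + y))
H(l, -18)*94 = (2*(-18 - 9*8)/(-30 + 8))*94 = (2*(-18 - 72)/(-22))*94 = (2*(-1/22)*(-90))*94 = (90/11)*94 = 8460/11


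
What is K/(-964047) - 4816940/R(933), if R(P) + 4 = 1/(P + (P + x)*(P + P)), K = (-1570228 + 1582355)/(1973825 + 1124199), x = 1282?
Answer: 59475433461532081144417003/49388557768969483848 ≈ 1.2042e+6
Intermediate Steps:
K = 12127/3098024 ≈ 0.0039144
R(P) = -4 + 1/(P + 2*P*(1282 + P)) (R(P) = -4 + 1/(P + (P + 1282)*(P + P)) = -4 + 1/(P + (1282 + P)*(2*P)) = -4 + 1/(P + 2*P*(1282 + P)))
K/(-964047) - 4816940/R(933) = (12127/3098024)/(-964047) - 4816940*933*(2565 + 2*933)/(1 - 10260*933 - 8*933²) = (12127/3098024)*(-1/964047) - 4816940*933*(2565 + 1866)/(1 - 9572580 - 8*870489) = -12127/2986640743128 - 4816940*4134123/(1 - 9572580 - 6963912) = -12127/2986640743128 - 4816940/((1/933)*(1/4431)*(-16536491)) = -12127/2986640743128 - 4816940/(-16536491/4134123) = -12127/2986640743128 - 4816940*(-4134123/16536491) = -12127/2986640743128 + 19913822443620/16536491 = 59475433461532081144417003/49388557768969483848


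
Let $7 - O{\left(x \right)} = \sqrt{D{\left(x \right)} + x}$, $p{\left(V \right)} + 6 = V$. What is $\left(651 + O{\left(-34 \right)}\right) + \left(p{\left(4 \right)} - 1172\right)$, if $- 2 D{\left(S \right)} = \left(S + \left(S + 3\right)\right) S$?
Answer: $-516 - i \sqrt{1139} \approx -516.0 - 33.749 i$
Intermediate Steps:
$p{\left(V \right)} = -6 + V$
$D{\left(S \right)} = - \frac{S \left(3 + 2 S\right)}{2}$ ($D{\left(S \right)} = - \frac{\left(S + \left(S + 3\right)\right) S}{2} = - \frac{\left(S + \left(3 + S\right)\right) S}{2} = - \frac{\left(3 + 2 S\right) S}{2} = - \frac{S \left(3 + 2 S\right)}{2}$)
$O{\left(x \right)} = 7 - \sqrt{x - \frac{x \left(3 + 2 x\right)}{2}}$ ($O{\left(x \right)} = 7 - \sqrt{- \frac{x \left(3 + 2 x\right)}{2} + x} = 7 - \sqrt{x - \frac{x \left(3 + 2 x\right)}{2}}$)
$\left(651 + O{\left(-34 \right)}\right) + \left(p{\left(4 \right)} - 1172\right) = \left(651 + \left(7 - \frac{\sqrt{2} \sqrt{\left(-1\right) \left(-34\right) \left(1 + 2 \left(-34\right)\right)}}{2}\right)\right) + \left(\left(-6 + 4\right) - 1172\right) = \left(651 + \left(7 - \frac{\sqrt{2} \sqrt{\left(-1\right) \left(-34\right) \left(1 - 68\right)}}{2}\right)\right) - 1174 = \left(651 + \left(7 - \frac{\sqrt{2} \sqrt{\left(-1\right) \left(-34\right) \left(-67\right)}}{2}\right)\right) - 1174 = \left(651 + \left(7 - \frac{\sqrt{2} \sqrt{-2278}}{2}\right)\right) - 1174 = \left(651 + \left(7 - \frac{\sqrt{2} i \sqrt{2278}}{2}\right)\right) - 1174 = \left(651 + \left(7 - i \sqrt{1139}\right)\right) - 1174 = \left(658 - i \sqrt{1139}\right) - 1174 = -516 - i \sqrt{1139}$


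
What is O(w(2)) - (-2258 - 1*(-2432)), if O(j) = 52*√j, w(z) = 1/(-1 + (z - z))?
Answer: -174 + 52*I ≈ -174.0 + 52.0*I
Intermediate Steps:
w(z) = -1 (w(z) = 1/(-1 + 0) = 1/(-1) = -1)
O(w(2)) - (-2258 - 1*(-2432)) = 52*√(-1) - (-2258 - 1*(-2432)) = 52*I - (-2258 + 2432) = 52*I - 1*174 = 52*I - 174 = -174 + 52*I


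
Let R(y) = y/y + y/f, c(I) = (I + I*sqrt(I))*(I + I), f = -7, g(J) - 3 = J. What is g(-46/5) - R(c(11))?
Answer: 958/35 + 242*sqrt(11)/7 ≈ 142.03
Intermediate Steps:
g(J) = 3 + J
c(I) = 2*I*(I + I**(3/2)) (c(I) = (I + I**(3/2))*(2*I) = 2*I*(I + I**(3/2)))
R(y) = 1 - y/7 (R(y) = y/y + y/(-7) = 1 + y*(-1/7) = 1 - y/7)
g(-46/5) - R(c(11)) = (3 - 46/5) - (1 - (2*11**2 + 2*11**(5/2))/7) = (3 - 46*1/5) - (1 - (2*121 + 2*(121*sqrt(11)))/7) = (3 - 46/5) - (1 - (242 + 242*sqrt(11))/7) = -31/5 - (1 + (-242/7 - 242*sqrt(11)/7)) = -31/5 - (-235/7 - 242*sqrt(11)/7) = -31/5 + (235/7 + 242*sqrt(11)/7) = 958/35 + 242*sqrt(11)/7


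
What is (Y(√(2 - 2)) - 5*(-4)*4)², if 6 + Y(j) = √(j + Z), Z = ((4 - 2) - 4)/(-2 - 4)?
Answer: (222 + √3)²/9 ≈ 5561.8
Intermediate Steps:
Z = ⅓ (Z = (2 - 4)/(-6) = -2*(-⅙) = ⅓ ≈ 0.33333)
Y(j) = -6 + √(⅓ + j) (Y(j) = -6 + √(j + ⅓) = -6 + √(⅓ + j))
(Y(√(2 - 2)) - 5*(-4)*4)² = ((-6 + √(3 + 9*√(2 - 2))/3) - 5*(-4)*4)² = ((-6 + √(3 + 9*√0)/3) + 20*4)² = ((-6 + √(3 + 9*0)/3) + 80)² = ((-6 + √(3 + 0)/3) + 80)² = ((-6 + √3/3) + 80)² = (74 + √3/3)²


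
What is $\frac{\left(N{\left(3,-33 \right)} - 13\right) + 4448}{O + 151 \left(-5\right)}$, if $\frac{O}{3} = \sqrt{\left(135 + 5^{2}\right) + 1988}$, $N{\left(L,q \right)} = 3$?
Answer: $- \frac{3350690}{550693} - \frac{26628 \sqrt{537}}{550693} \approx -7.205$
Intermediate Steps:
$O = 6 \sqrt{537}$ ($O = 3 \sqrt{\left(135 + 5^{2}\right) + 1988} = 3 \sqrt{\left(135 + 25\right) + 1988} = 3 \sqrt{160 + 1988} = 3 \sqrt{2148} = 3 \cdot 2 \sqrt{537} = 6 \sqrt{537} \approx 139.04$)
$\frac{\left(N{\left(3,-33 \right)} - 13\right) + 4448}{O + 151 \left(-5\right)} = \frac{\left(3 - 13\right) + 4448}{6 \sqrt{537} + 151 \left(-5\right)} = \frac{-10 + 4448}{6 \sqrt{537} - 755} = \frac{4438}{-755 + 6 \sqrt{537}}$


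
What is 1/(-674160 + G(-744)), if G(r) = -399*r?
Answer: -1/377304 ≈ -2.6504e-6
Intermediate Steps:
1/(-674160 + G(-744)) = 1/(-674160 - 399*(-744)) = 1/(-674160 + 296856) = 1/(-377304) = -1/377304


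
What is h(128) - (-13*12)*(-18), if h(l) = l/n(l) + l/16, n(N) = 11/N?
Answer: -14416/11 ≈ -1310.5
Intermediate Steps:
h(l) = l**2/11 + l/16 (h(l) = l/((11/l)) + l/16 = l*(l/11) + l*(1/16) = l**2/11 + l/16)
h(128) - (-13*12)*(-18) = (1/176)*128*(11 + 16*128) - (-13*12)*(-18) = (1/176)*128*(11 + 2048) - (-156)*(-18) = (1/176)*128*2059 - 1*2808 = 16472/11 - 2808 = -14416/11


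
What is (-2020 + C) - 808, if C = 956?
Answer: -1872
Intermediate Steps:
(-2020 + C) - 808 = (-2020 + 956) - 808 = -1064 - 808 = -1872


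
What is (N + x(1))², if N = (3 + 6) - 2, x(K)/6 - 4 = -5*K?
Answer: 1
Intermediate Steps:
x(K) = 24 - 30*K (x(K) = 24 + 6*(-5*K) = 24 - 30*K)
N = 7 (N = 9 - 2 = 7)
(N + x(1))² = (7 + (24 - 30*1))² = (7 + (24 - 30))² = (7 - 6)² = 1² = 1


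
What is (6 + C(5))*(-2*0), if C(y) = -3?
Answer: 0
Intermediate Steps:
(6 + C(5))*(-2*0) = (6 - 3)*(-2*0) = 3*0 = 0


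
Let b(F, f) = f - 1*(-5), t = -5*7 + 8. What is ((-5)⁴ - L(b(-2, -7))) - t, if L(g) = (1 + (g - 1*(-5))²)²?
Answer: 552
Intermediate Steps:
t = -27 (t = -35 + 8 = -27)
b(F, f) = 5 + f (b(F, f) = f + 5 = 5 + f)
L(g) = (1 + (5 + g)²)² (L(g) = (1 + (g + 5)²)² = (1 + (5 + g)²)²)
((-5)⁴ - L(b(-2, -7))) - t = ((-5)⁴ - (1 + (5 + (5 - 7))²)²) - 1*(-27) = (625 - (1 + (5 - 2)²)²) + 27 = (625 - (1 + 3²)²) + 27 = (625 - (1 + 9)²) + 27 = (625 - 1*10²) + 27 = (625 - 1*100) + 27 = (625 - 100) + 27 = 525 + 27 = 552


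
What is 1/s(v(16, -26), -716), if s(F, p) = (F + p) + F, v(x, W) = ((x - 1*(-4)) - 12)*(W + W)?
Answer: -1/1548 ≈ -0.00064600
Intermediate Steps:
v(x, W) = 2*W*(-8 + x) (v(x, W) = ((x + 4) - 12)*(2*W) = ((4 + x) - 12)*(2*W) = (-8 + x)*(2*W) = 2*W*(-8 + x))
s(F, p) = p + 2*F
1/s(v(16, -26), -716) = 1/(-716 + 2*(2*(-26)*(-8 + 16))) = 1/(-716 + 2*(2*(-26)*8)) = 1/(-716 + 2*(-416)) = 1/(-716 - 832) = 1/(-1548) = -1/1548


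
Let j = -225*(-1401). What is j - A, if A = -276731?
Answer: 591956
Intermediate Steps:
j = 315225
j - A = 315225 - 1*(-276731) = 315225 + 276731 = 591956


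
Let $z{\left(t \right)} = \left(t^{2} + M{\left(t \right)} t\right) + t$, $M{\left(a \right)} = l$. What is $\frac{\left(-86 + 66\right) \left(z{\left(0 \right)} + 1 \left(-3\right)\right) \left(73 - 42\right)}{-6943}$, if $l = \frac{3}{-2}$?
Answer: $- \frac{1860}{6943} \approx -0.2679$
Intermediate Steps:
$l = - \frac{3}{2}$ ($l = 3 \left(- \frac{1}{2}\right) = - \frac{3}{2} \approx -1.5$)
$M{\left(a \right)} = - \frac{3}{2}$
$z{\left(t \right)} = t^{2} - \frac{t}{2}$ ($z{\left(t \right)} = \left(t^{2} - \frac{3 t}{2}\right) + t = t^{2} - \frac{t}{2}$)
$\frac{\left(-86 + 66\right) \left(z{\left(0 \right)} + 1 \left(-3\right)\right) \left(73 - 42\right)}{-6943} = \frac{\left(-86 + 66\right) \left(0 \left(- \frac{1}{2} + 0\right) + 1 \left(-3\right)\right) \left(73 - 42\right)}{-6943} = - 20 \left(0 \left(- \frac{1}{2}\right) - 3\right) 31 \left(- \frac{1}{6943}\right) = - 20 \left(0 - 3\right) 31 \left(- \frac{1}{6943}\right) = - 20 \left(\left(-3\right) 31\right) \left(- \frac{1}{6943}\right) = \left(-20\right) \left(-93\right) \left(- \frac{1}{6943}\right) = 1860 \left(- \frac{1}{6943}\right) = - \frac{1860}{6943}$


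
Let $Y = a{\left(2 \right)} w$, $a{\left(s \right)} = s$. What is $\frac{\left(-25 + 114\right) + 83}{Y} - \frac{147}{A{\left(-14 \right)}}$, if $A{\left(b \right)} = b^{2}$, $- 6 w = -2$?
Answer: $\frac{1029}{4} \approx 257.25$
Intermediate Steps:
$w = \frac{1}{3}$ ($w = \left(- \frac{1}{6}\right) \left(-2\right) = \frac{1}{3} \approx 0.33333$)
$Y = \frac{2}{3}$ ($Y = 2 \cdot \frac{1}{3} = \frac{2}{3} \approx 0.66667$)
$\frac{\left(-25 + 114\right) + 83}{Y} - \frac{147}{A{\left(-14 \right)}} = \frac{\left(-25 + 114\right) + 83}{\frac{2}{3}} - \frac{147}{\left(-14\right)^{2}} = \left(89 + 83\right) \frac{3}{2} - \frac{147}{196} = 172 \cdot \frac{3}{2} - \frac{3}{4} = 258 - \frac{3}{4} = \frac{1029}{4}$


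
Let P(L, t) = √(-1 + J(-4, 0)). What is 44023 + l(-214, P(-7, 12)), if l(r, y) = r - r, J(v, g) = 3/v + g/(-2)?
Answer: 44023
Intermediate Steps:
J(v, g) = 3/v - g/2 (J(v, g) = 3/v + g*(-½) = 3/v - g/2)
P(L, t) = I*√7/2 (P(L, t) = √(-1 + (3/(-4) - ½*0)) = √(-1 + (3*(-¼) + 0)) = √(-1 + (-¾ + 0)) = √(-1 - ¾) = √(-7/4) = I*√7/2)
l(r, y) = 0
44023 + l(-214, P(-7, 12)) = 44023 + 0 = 44023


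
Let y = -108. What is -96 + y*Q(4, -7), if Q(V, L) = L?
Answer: 660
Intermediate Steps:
-96 + y*Q(4, -7) = -96 - 108*(-7) = -96 + 756 = 660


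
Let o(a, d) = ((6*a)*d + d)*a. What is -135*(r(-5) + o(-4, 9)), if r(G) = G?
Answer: -111105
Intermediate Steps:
o(a, d) = a*(d + 6*a*d) (o(a, d) = (6*a*d + d)*a = (d + 6*a*d)*a = a*(d + 6*a*d))
-135*(r(-5) + o(-4, 9)) = -135*(-5 - 4*9*(1 + 6*(-4))) = -135*(-5 - 4*9*(1 - 24)) = -135*(-5 - 4*9*(-23)) = -135*(-5 + 828) = -135*823 = -111105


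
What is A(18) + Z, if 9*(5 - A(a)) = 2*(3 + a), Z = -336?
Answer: -1007/3 ≈ -335.67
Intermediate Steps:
A(a) = 13/3 - 2*a/9 (A(a) = 5 - 2*(3 + a)/9 = 5 - (6 + 2*a)/9 = 5 + (-⅔ - 2*a/9) = 13/3 - 2*a/9)
A(18) + Z = (13/3 - 2/9*18) - 336 = (13/3 - 4) - 336 = ⅓ - 336 = -1007/3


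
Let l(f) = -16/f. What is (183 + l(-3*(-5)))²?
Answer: 7447441/225 ≈ 33100.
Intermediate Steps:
(183 + l(-3*(-5)))² = (183 - 16/((-3*(-5))))² = (183 - 16/15)² = (2729/15)² = 7447441/225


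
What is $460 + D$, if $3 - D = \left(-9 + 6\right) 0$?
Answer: $463$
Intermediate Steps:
$D = 3$ ($D = 3 - \left(-9 + 6\right) 0 = 3 - \left(-3\right) 0 = 3 - 0 = 3 + 0 = 3$)
$460 + D = 460 + 3 = 463$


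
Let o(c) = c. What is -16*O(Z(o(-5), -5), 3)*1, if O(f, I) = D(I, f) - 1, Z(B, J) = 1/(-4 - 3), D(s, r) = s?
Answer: -32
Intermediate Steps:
Z(B, J) = -1/7 (Z(B, J) = 1/(-7) = -1/7)
O(f, I) = -1 + I (O(f, I) = I - 1 = -1 + I)
-16*O(Z(o(-5), -5), 3)*1 = -16*(-1 + 3)*1 = -16*2*1 = -32*1 = -32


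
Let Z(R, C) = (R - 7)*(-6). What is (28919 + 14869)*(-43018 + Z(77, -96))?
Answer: -1902063144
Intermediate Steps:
Z(R, C) = 42 - 6*R (Z(R, C) = (-7 + R)*(-6) = 42 - 6*R)
(28919 + 14869)*(-43018 + Z(77, -96)) = (28919 + 14869)*(-43018 + (42 - 6*77)) = 43788*(-43018 + (42 - 462)) = 43788*(-43018 - 420) = 43788*(-43438) = -1902063144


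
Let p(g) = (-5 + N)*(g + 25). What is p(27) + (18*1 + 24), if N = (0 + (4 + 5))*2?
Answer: 718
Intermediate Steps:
N = 18 (N = (0 + 9)*2 = 9*2 = 18)
p(g) = 325 + 13*g (p(g) = (-5 + 18)*(g + 25) = 13*(25 + g) = 325 + 13*g)
p(27) + (18*1 + 24) = (325 + 13*27) + (18*1 + 24) = (325 + 351) + (18 + 24) = 676 + 42 = 718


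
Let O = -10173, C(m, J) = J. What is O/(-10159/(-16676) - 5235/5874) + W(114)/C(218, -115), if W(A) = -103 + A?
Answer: 1736311438631/48134285 ≈ 36072.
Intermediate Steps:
O/(-10159/(-16676) - 5235/5874) + W(114)/C(218, -115) = -10173/(-10159/(-16676) - 5235/5874) + (-103 + 114)/(-115) = -10173/(-10159*(-1/16676) - 5235*1/5874) + 11*(-1/115) = -10173/(10159/16676 - 1745/1958) - 11/115 = -10173/(-418559/1484164) - 11/115 = -10173*(-1484164/418559) - 11/115 = 15098400372/418559 - 11/115 = 1736311438631/48134285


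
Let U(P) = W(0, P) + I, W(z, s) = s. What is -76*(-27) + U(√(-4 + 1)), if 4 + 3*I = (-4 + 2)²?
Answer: 2052 + I*√3 ≈ 2052.0 + 1.732*I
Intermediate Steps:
I = 0 (I = -4/3 + (-4 + 2)²/3 = -4/3 + (⅓)*(-2)² = -4/3 + (⅓)*4 = -4/3 + 4/3 = 0)
U(P) = P (U(P) = P + 0 = P)
-76*(-27) + U(√(-4 + 1)) = -76*(-27) + √(-4 + 1) = 2052 + √(-3) = 2052 + I*√3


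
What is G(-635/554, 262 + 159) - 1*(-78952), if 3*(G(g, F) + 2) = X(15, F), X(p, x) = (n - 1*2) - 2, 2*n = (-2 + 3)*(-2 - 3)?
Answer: 473687/6 ≈ 78948.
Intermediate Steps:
n = -5/2 (n = ((-2 + 3)*(-2 - 3))/2 = (1*(-5))/2 = (½)*(-5) = -5/2 ≈ -2.5000)
X(p, x) = -13/2 (X(p, x) = (-5/2 - 1*2) - 2 = (-5/2 - 2) - 2 = -9/2 - 2 = -13/2)
G(g, F) = -25/6 (G(g, F) = -2 + (⅓)*(-13/2) = -2 - 13/6 = -25/6)
G(-635/554, 262 + 159) - 1*(-78952) = -25/6 - 1*(-78952) = -25/6 + 78952 = 473687/6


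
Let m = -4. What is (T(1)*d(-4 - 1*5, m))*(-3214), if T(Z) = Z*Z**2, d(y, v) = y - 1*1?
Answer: 32140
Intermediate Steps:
d(y, v) = -1 + y (d(y, v) = y - 1 = -1 + y)
T(Z) = Z**3
(T(1)*d(-4 - 1*5, m))*(-3214) = (1**3*(-1 + (-4 - 1*5)))*(-3214) = (1*(-1 + (-4 - 5)))*(-3214) = (1*(-1 - 9))*(-3214) = (1*(-10))*(-3214) = -10*(-3214) = 32140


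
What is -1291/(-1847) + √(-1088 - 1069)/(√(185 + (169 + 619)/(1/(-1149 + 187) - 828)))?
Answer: 1291/1847 + I*√251880117969368301/146601289 ≈ 0.69897 + 3.4234*I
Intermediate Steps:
-1291/(-1847) + √(-1088 - 1069)/(√(185 + (169 + 619)/(1/(-1149 + 187) - 828))) = -1291*(-1/1847) + √(-2157)/(√(185 + 788/(1/(-962) - 828))) = 1291/1847 + (I*√2157)/(√(185 + 788/(-1/962 - 828))) = 1291/1847 + (I*√2157)/(√(185 + 788/(-796537/962))) = 1291/1847 + (I*√2157)/(√(185 + 788*(-962/796537))) = 1291/1847 + (I*√2157)/(√(185 - 758056/796537)) = 1291/1847 + (I*√2157)/(√(146601289/796537)) = 1291/1847 + (I*√2157)/((√116773350936193/796537)) = 1291/1847 + (I*√2157)*(√116773350936193/146601289) = 1291/1847 + I*√251880117969368301/146601289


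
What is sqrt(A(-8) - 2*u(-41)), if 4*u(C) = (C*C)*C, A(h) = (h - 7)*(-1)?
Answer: 19*sqrt(382)/2 ≈ 185.68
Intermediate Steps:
A(h) = 7 - h (A(h) = (-7 + h)*(-1) = 7 - h)
u(C) = C**3/4 (u(C) = ((C*C)*C)/4 = (C**2*C)/4 = C**3/4)
sqrt(A(-8) - 2*u(-41)) = sqrt((7 - 1*(-8)) - (-41)**3/2) = sqrt((7 + 8) - (-68921)/2) = sqrt(15 - 2*(-68921/4)) = sqrt(15 + 68921/2) = sqrt(68951/2) = 19*sqrt(382)/2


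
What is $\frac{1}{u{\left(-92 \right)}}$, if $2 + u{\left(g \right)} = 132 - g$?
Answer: $\frac{1}{222} \approx 0.0045045$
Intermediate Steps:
$u{\left(g \right)} = 130 - g$ ($u{\left(g \right)} = -2 - \left(-132 + g\right) = 130 - g$)
$\frac{1}{u{\left(-92 \right)}} = \frac{1}{130 - -92} = \frac{1}{130 + 92} = \frac{1}{222}$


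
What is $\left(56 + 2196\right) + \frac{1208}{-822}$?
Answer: $\frac{924968}{411} \approx 2250.5$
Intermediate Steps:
$\left(56 + 2196\right) + \frac{1208}{-822} = 2252 + 1208 \left(- \frac{1}{822}\right) = 2252 - \frac{604}{411} = \frac{924968}{411}$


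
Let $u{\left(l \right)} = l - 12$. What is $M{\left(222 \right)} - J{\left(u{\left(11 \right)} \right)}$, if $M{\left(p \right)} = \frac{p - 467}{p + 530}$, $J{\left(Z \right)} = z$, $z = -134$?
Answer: $\frac{100523}{752} \approx 133.67$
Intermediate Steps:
$u{\left(l \right)} = -12 + l$
$J{\left(Z \right)} = -134$
$M{\left(p \right)} = \frac{-467 + p}{530 + p}$
$M{\left(222 \right)} - J{\left(u{\left(11 \right)} \right)} = \frac{-467 + 222}{530 + 222} - -134 = \frac{1}{752} \left(-245\right) + 134 = - \frac{245}{752} + 134 = \frac{100523}{752}$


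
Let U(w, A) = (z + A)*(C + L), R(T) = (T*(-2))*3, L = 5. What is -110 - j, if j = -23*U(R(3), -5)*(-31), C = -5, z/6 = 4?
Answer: -110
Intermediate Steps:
z = 24 (z = 6*4 = 24)
R(T) = -6*T (R(T) = -2*T*3 = -6*T)
U(w, A) = 0 (U(w, A) = (24 + A)*(-5 + 5) = (24 + A)*0 = 0)
j = 0 (j = -23*0*(-31) = 0*(-31) = 0)
-110 - j = -110 - 1*0 = -110 + 0 = -110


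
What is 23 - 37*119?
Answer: -4380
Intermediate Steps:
23 - 37*119 = 23 - 4403 = -4380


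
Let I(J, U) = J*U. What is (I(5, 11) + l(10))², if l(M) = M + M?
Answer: 5625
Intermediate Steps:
l(M) = 2*M
(I(5, 11) + l(10))² = (5*11 + 2*10)² = (55 + 20)² = 75² = 5625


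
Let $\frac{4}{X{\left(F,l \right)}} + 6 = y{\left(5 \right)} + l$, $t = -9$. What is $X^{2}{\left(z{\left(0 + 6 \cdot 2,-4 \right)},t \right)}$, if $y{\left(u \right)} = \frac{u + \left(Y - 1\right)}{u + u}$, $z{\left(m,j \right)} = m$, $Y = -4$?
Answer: $\frac{16}{225} \approx 0.071111$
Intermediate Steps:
$y{\left(u \right)} = \frac{-5 + u}{2 u}$ ($y{\left(u \right)} = \frac{u - 5}{u + u} = \frac{u - 5}{2 u} = \left(-5 + u\right) \frac{1}{2 u} = \frac{-5 + u}{2 u}$)
$X{\left(F,l \right)} = \frac{4}{-6 + l}$ ($X{\left(F,l \right)} = \frac{4}{-6 + \left(\frac{-5 + 5}{2 \cdot 5} + l\right)} = \frac{4}{-6 + \left(\frac{1}{2} \cdot \frac{1}{5} \cdot 0 + l\right)} = \frac{4}{-6 + \left(0 + l\right)} = \frac{4}{-6 + l}$)
$X^{2}{\left(z{\left(0 + 6 \cdot 2,-4 \right)},t \right)} = \left(\frac{4}{-6 - 9}\right)^{2} = \left(\frac{4}{-15}\right)^{2} = \left(4 \left(- \frac{1}{15}\right)\right)^{2} = \left(- \frac{4}{15}\right)^{2} = \frac{16}{225}$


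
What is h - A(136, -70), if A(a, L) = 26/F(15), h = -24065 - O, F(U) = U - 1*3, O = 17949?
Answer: -252097/6 ≈ -42016.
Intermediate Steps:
F(U) = -3 + U (F(U) = U - 3 = -3 + U)
h = -42014 (h = -24065 - 1*17949 = -24065 - 17949 = -42014)
A(a, L) = 13/6 (A(a, L) = 26/(-3 + 15) = 26/12 = 26*(1/12) = 13/6)
h - A(136, -70) = -42014 - 1*13/6 = -42014 - 13/6 = -252097/6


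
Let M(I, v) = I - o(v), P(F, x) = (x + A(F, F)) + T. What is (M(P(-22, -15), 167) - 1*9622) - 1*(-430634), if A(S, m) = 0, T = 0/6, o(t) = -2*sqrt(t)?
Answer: 420997 + 2*sqrt(167) ≈ 4.2102e+5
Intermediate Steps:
T = 0 (T = 0*(1/6) = 0)
P(F, x) = x (P(F, x) = (x + 0) + 0 = x + 0 = x)
M(I, v) = I + 2*sqrt(v) (M(I, v) = I - (-2)*sqrt(v) = I + 2*sqrt(v))
(M(P(-22, -15), 167) - 1*9622) - 1*(-430634) = ((-15 + 2*sqrt(167)) - 1*9622) - 1*(-430634) = ((-15 + 2*sqrt(167)) - 9622) + 430634 = (-9637 + 2*sqrt(167)) + 430634 = 420997 + 2*sqrt(167)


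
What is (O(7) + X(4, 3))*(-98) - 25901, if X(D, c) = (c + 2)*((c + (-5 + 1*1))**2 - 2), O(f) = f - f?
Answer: -25411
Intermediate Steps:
O(f) = 0
X(D, c) = (-2 + (-4 + c)**2)*(2 + c) (X(D, c) = (2 + c)*((c + (-5 + 1))**2 - 2) = (2 + c)*((c - 4)**2 - 2) = (2 + c)*((-4 + c)**2 - 2) = (2 + c)*(-2 + (-4 + c)**2) = (-2 + (-4 + c)**2)*(2 + c))
(O(7) + X(4, 3))*(-98) - 25901 = (0 + (28 + 3**3 - 6*3**2 - 2*3))*(-98) - 25901 = (0 + (28 + 27 - 6*9 - 6))*(-98) - 25901 = (0 + (28 + 27 - 54 - 6))*(-98) - 25901 = (0 - 5)*(-98) - 25901 = -5*(-98) - 25901 = 490 - 25901 = -25411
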